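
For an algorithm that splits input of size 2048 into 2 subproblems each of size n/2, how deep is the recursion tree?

For divide and conquer with division factor 2:

Problem sizes at each level:
Level 0: 2048
Level 1: 1024
Level 2: 512
Level 3: 256
Level 4: 128
Level 5: 64
Level 6: 32
Level 7: 16
Level 8: 8
Level 9: 4
Level 10: 2
Level 11: 1

The root is level 0 and the size-1 base case is level 11 (the tree spans levels 0 through 11, i.e. 12 levels counting the root), so the depth is the number of divisions: log_2(2048) = 11

The recursion tree depth is log_2(2048) = 11. At each level, the problem size is divided by 2, so it takes 11 divisions to reduce to a base case of size 1. The algorithm makes 2 recursive calls at each level.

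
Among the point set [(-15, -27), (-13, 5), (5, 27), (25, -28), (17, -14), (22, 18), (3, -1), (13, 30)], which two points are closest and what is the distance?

Computing all pairwise distances among 8 points:

d((-15, -27), (-13, 5)) = 32.0624
d((-15, -27), (5, 27)) = 57.5847
d((-15, -27), (25, -28)) = 40.0125
d((-15, -27), (17, -14)) = 34.5398
d((-15, -27), (22, 18)) = 58.258
d((-15, -27), (3, -1)) = 31.6228
d((-15, -27), (13, 30)) = 63.5059
d((-13, 5), (5, 27)) = 28.4253
d((-13, 5), (25, -28)) = 50.3289
d((-13, 5), (17, -14)) = 35.5106
d((-13, 5), (22, 18)) = 37.3363
d((-13, 5), (3, -1)) = 17.088
d((-13, 5), (13, 30)) = 36.0694
d((5, 27), (25, -28)) = 58.5235
d((5, 27), (17, -14)) = 42.72
d((5, 27), (22, 18)) = 19.2354
d((5, 27), (3, -1)) = 28.0713
d((5, 27), (13, 30)) = 8.544 <-- minimum
d((25, -28), (17, -14)) = 16.1245
d((25, -28), (22, 18)) = 46.0977
d((25, -28), (3, -1)) = 34.8281
d((25, -28), (13, 30)) = 59.2284
d((17, -14), (22, 18)) = 32.3883
d((17, -14), (3, -1)) = 19.105
d((17, -14), (13, 30)) = 44.1814
d((22, 18), (3, -1)) = 26.8701
d((22, 18), (13, 30)) = 15.0
d((3, -1), (13, 30)) = 32.573

Closest pair: (5, 27) and (13, 30) with distance 8.544

The closest pair is (5, 27) and (13, 30) with Euclidean distance 8.544. For 8 points, brute-force pairwise comparison is shown above. For large n, the divide-and-conquer algorithm (sort by x, recurse on halves, check the dividing strip) achieves O(n log n).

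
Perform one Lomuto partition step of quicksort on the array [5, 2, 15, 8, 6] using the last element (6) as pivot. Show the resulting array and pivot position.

Lomuto partition with pivot = 6:

Initial array: [5, 2, 15, 8, 6]

arr[0]=5 <= 6: swap with position 0, array becomes [5, 2, 15, 8, 6]
arr[1]=2 <= 6: swap with position 1, array becomes [5, 2, 15, 8, 6]
arr[2]=15 > 6: no swap
arr[3]=8 > 6: no swap

Place pivot at position 2: [5, 2, 6, 8, 15]
Pivot position: 2

After partitioning with pivot 6, the array becomes [5, 2, 6, 8, 15]. The pivot is placed at index 2. All elements to the left of the pivot are <= 6, and all elements to the right are > 6.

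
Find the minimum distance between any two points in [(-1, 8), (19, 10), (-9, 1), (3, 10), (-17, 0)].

Computing all pairwise distances among 5 points:

d((-1, 8), (19, 10)) = 20.0998
d((-1, 8), (-9, 1)) = 10.6301
d((-1, 8), (3, 10)) = 4.4721 <-- minimum
d((-1, 8), (-17, 0)) = 17.8885
d((19, 10), (-9, 1)) = 29.4109
d((19, 10), (3, 10)) = 16.0
d((19, 10), (-17, 0)) = 37.3631
d((-9, 1), (3, 10)) = 15.0
d((-9, 1), (-17, 0)) = 8.0623
d((3, 10), (-17, 0)) = 22.3607

Closest pair: (-1, 8) and (3, 10) with distance 4.4721

The closest pair is (-1, 8) and (3, 10) with Euclidean distance 4.4721. For 5 points, brute-force pairwise comparison is shown above. For large n, the divide-and-conquer algorithm (sort by x, recurse on halves, check the dividing strip) achieves O(n log n).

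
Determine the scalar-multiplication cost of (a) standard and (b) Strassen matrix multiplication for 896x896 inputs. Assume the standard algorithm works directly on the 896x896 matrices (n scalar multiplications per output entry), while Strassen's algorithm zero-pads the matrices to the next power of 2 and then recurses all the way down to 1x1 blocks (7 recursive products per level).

Matrix multiplication for 896x896 matrices:

Strassen's algorithm requires power-of-2 dimensions. Pad 896x896 to 1024x1024 (next power of 2).

Standard algorithm: 896^3 = 719323136 multiplications
Strassen's algorithm: 7^(log2(1024)) = 7^10 = 282475249 multiplications
Savings: 719323136 - 282475249 = 436847887 multiplications

Standard: 719323136 multiplications (896^3). Strassen: 282475249 multiplications (7^10, after padding to 1024x1024). Strassen reduces 8 recursive multiplications to 7 at each level.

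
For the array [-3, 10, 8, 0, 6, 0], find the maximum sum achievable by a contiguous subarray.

Using Kadane's algorithm on [-3, 10, 8, 0, 6, 0]:

Scanning through the array:
Position 1 (value 10): max_ending_here = 10, max_so_far = 10
Position 2 (value 8): max_ending_here = 18, max_so_far = 18
Position 3 (value 0): max_ending_here = 18, max_so_far = 18
Position 4 (value 6): max_ending_here = 24, max_so_far = 24
Position 5 (value 0): max_ending_here = 24, max_so_far = 24

Maximum subarray: [10, 8, 0, 6]
Maximum sum: 24

The maximum subarray is [10, 8, 0, 6] with sum 24. This subarray runs from index 1 to index 4.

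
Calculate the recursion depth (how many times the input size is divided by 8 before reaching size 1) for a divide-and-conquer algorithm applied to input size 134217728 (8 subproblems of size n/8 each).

For divide and conquer with division factor 8:

Problem sizes at each level:
Level 0: 134217728
Level 1: 16777216
Level 2: 2097152
Level 3: 262144
Level 4: 32768
Level 5: 4096
Level 6: 512
Level 7: 64
Level 8: 8
Level 9: 1

The root is level 0 and the size-1 base case is level 9 (the tree spans levels 0 through 9, i.e. 10 levels counting the root), so the depth is the number of divisions: log_8(134217728) = 9

The recursion tree depth is log_8(134217728) = 9. At each level, the problem size is divided by 8, so it takes 9 divisions to reduce to a base case of size 1. The algorithm makes 8 recursive calls at each level.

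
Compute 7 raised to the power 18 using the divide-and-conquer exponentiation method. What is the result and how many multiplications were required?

Computing 7^18 by squaring (build up from 7^1; each line after the first costs one multiplication):

7^1 = 7
7^2 = (7^1)^2 = 7^2 = 49
7^4 = (7^2)^2 = 49^2 = 2401
7^8 = (7^4)^2 = 2401^2 = 5764801
7^9 = 7 * 7^8 = 7 * 5764801 = 40353607
7^18 = (7^9)^2 = 40353607^2 = 1628413597910449

Result: 1628413597910449
Multiplications needed: 5 (5 lines after 7^1)

7^18 = 1628413597910449. Using exponentiation by squaring, this requires 5 multiplications. The key idea: if the exponent is even, square the half-power; if odd, multiply by the base once.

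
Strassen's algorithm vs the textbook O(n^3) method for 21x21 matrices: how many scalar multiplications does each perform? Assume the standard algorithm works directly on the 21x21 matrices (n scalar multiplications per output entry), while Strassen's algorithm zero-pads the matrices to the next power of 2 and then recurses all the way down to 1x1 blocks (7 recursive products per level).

Matrix multiplication for 21x21 matrices:

Strassen's algorithm requires power-of-2 dimensions. Pad 21x21 to 32x32 (next power of 2).

Standard algorithm: 21^3 = 9261 multiplications
Strassen's algorithm: 7^(log2(32)) = 7^5 = 16807 multiplications
Difference: 9261 - 16807 = -7546 (Strassen uses MORE here due to padding overhead — for small or just-over-power-of-2 n, padding can outweigh the per-level savings)

Standard: 9261 multiplications (21^3). Strassen: 16807 multiplications (7^5, after padding to 32x32). Strassen reduces 8 recursive multiplications to 7 at each level.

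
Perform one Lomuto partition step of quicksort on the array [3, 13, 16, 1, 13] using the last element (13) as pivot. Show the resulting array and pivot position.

Lomuto partition with pivot = 13:

Initial array: [3, 13, 16, 1, 13]

arr[0]=3 <= 13: swap with position 0, array becomes [3, 13, 16, 1, 13]
arr[1]=13 <= 13: swap with position 1, array becomes [3, 13, 16, 1, 13]
arr[2]=16 > 13: no swap
arr[3]=1 <= 13: swap with position 2, array becomes [3, 13, 1, 16, 13]

Place pivot at position 3: [3, 13, 1, 13, 16]
Pivot position: 3

After partitioning with pivot 13, the array becomes [3, 13, 1, 13, 16]. The pivot is placed at index 3. All elements to the left of the pivot are <= 13, and all elements to the right are > 13.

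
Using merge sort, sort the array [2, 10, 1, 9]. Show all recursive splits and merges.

Merge sort trace:

Split: [2, 10, 1, 9] -> [2, 10] and [1, 9]
  Split: [2, 10] -> [2] and [10]
  Merge: [2] + [10] -> [2, 10]
  Split: [1, 9] -> [1] and [9]
  Merge: [1] + [9] -> [1, 9]
Merge: [2, 10] + [1, 9] -> [1, 2, 9, 10]

Final sorted array: [1, 2, 9, 10]

The merge sort proceeds by recursively splitting the array and merging sorted halves.
After all merges, the sorted array is [1, 2, 9, 10].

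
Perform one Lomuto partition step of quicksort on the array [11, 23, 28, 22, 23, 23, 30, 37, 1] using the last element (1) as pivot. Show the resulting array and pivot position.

Lomuto partition with pivot = 1:

Initial array: [11, 23, 28, 22, 23, 23, 30, 37, 1]

arr[0]=11 > 1: no swap
arr[1]=23 > 1: no swap
arr[2]=28 > 1: no swap
arr[3]=22 > 1: no swap
arr[4]=23 > 1: no swap
arr[5]=23 > 1: no swap
arr[6]=30 > 1: no swap
arr[7]=37 > 1: no swap

Place pivot at position 0: [1, 23, 28, 22, 23, 23, 30, 37, 11]
Pivot position: 0

After partitioning with pivot 1, the array becomes [1, 23, 28, 22, 23, 23, 30, 37, 11]. The pivot is placed at index 0. All elements to the left of the pivot are <= 1, and all elements to the right are > 1.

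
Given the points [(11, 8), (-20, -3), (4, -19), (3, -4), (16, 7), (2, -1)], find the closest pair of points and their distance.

Computing all pairwise distances among 6 points:

d((11, 8), (-20, -3)) = 32.8938
d((11, 8), (4, -19)) = 27.8927
d((11, 8), (3, -4)) = 14.4222
d((11, 8), (16, 7)) = 5.099
d((11, 8), (2, -1)) = 12.7279
d((-20, -3), (4, -19)) = 28.8444
d((-20, -3), (3, -4)) = 23.0217
d((-20, -3), (16, 7)) = 37.3631
d((-20, -3), (2, -1)) = 22.0907
d((4, -19), (3, -4)) = 15.0333
d((4, -19), (16, 7)) = 28.6356
d((4, -19), (2, -1)) = 18.1108
d((3, -4), (16, 7)) = 17.0294
d((3, -4), (2, -1)) = 3.1623 <-- minimum
d((16, 7), (2, -1)) = 16.1245

Closest pair: (3, -4) and (2, -1) with distance 3.1623

The closest pair is (3, -4) and (2, -1) with Euclidean distance 3.1623. For 6 points, brute-force pairwise comparison is shown above. For large n, the divide-and-conquer algorithm (sort by x, recurse on halves, check the dividing strip) achieves O(n log n).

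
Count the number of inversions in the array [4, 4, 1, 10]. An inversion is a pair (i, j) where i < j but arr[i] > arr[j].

Finding inversions in [4, 4, 1, 10]:

(0, 2): arr[0]=4 > arr[2]=1
(1, 2): arr[1]=4 > arr[2]=1

Total inversions: 2

The array has 2 inversion(s): (0,2), (1,2). Each pair (i,j) satisfies i < j and arr[i] > arr[j].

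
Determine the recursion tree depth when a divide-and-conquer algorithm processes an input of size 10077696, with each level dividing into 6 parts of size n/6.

For divide and conquer with division factor 6:

Problem sizes at each level:
Level 0: 10077696
Level 1: 1679616
Level 2: 279936
Level 3: 46656
Level 4: 7776
Level 5: 1296
Level 6: 216
Level 7: 36
Level 8: 6
Level 9: 1

The root is level 0 and the size-1 base case is level 9 (the tree spans levels 0 through 9, i.e. 10 levels counting the root), so the depth is the number of divisions: log_6(10077696) = 9

The recursion tree depth is log_6(10077696) = 9. At each level, the problem size is divided by 6, so it takes 9 divisions to reduce to a base case of size 1. The algorithm makes 6 recursive calls at each level.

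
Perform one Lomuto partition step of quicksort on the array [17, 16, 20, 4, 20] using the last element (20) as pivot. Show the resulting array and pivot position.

Lomuto partition with pivot = 20:

Initial array: [17, 16, 20, 4, 20]

arr[0]=17 <= 20: swap with position 0, array becomes [17, 16, 20, 4, 20]
arr[1]=16 <= 20: swap with position 1, array becomes [17, 16, 20, 4, 20]
arr[2]=20 <= 20: swap with position 2, array becomes [17, 16, 20, 4, 20]
arr[3]=4 <= 20: swap with position 3, array becomes [17, 16, 20, 4, 20]

Place pivot at position 4: [17, 16, 20, 4, 20]
Pivot position: 4

After partitioning with pivot 20, the array becomes [17, 16, 20, 4, 20]. The pivot is placed at index 4. All elements to the left of the pivot are <= 20, and all elements to the right are > 20.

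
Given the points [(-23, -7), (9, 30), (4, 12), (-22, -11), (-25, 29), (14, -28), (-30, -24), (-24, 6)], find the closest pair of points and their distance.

Computing all pairwise distances among 8 points:

d((-23, -7), (9, 30)) = 48.9183
d((-23, -7), (4, 12)) = 33.0151
d((-23, -7), (-22, -11)) = 4.1231 <-- minimum
d((-23, -7), (-25, 29)) = 36.0555
d((-23, -7), (14, -28)) = 42.5441
d((-23, -7), (-30, -24)) = 18.3848
d((-23, -7), (-24, 6)) = 13.0384
d((9, 30), (4, 12)) = 18.6815
d((9, 30), (-22, -11)) = 51.4004
d((9, 30), (-25, 29)) = 34.0147
d((9, 30), (14, -28)) = 58.2151
d((9, 30), (-30, -24)) = 66.6108
d((9, 30), (-24, 6)) = 40.8044
d((4, 12), (-22, -11)) = 34.7131
d((4, 12), (-25, 29)) = 33.6155
d((4, 12), (14, -28)) = 41.2311
d((4, 12), (-30, -24)) = 49.5177
d((4, 12), (-24, 6)) = 28.6356
d((-22, -11), (-25, 29)) = 40.1123
d((-22, -11), (14, -28)) = 39.8121
d((-22, -11), (-30, -24)) = 15.2643
d((-22, -11), (-24, 6)) = 17.1172
d((-25, 29), (14, -28)) = 69.0652
d((-25, 29), (-30, -24)) = 53.2353
d((-25, 29), (-24, 6)) = 23.0217
d((14, -28), (-30, -24)) = 44.1814
d((14, -28), (-24, 6)) = 50.9902
d((-30, -24), (-24, 6)) = 30.5941

Closest pair: (-23, -7) and (-22, -11) with distance 4.1231

The closest pair is (-23, -7) and (-22, -11) with Euclidean distance 4.1231. For 8 points, brute-force pairwise comparison is shown above. For large n, the divide-and-conquer algorithm (sort by x, recurse on halves, check the dividing strip) achieves O(n log n).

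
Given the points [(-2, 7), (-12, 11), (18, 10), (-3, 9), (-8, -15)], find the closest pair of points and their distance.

Computing all pairwise distances among 5 points:

d((-2, 7), (-12, 11)) = 10.7703
d((-2, 7), (18, 10)) = 20.2237
d((-2, 7), (-3, 9)) = 2.2361 <-- minimum
d((-2, 7), (-8, -15)) = 22.8035
d((-12, 11), (18, 10)) = 30.0167
d((-12, 11), (-3, 9)) = 9.2195
d((-12, 11), (-8, -15)) = 26.3059
d((18, 10), (-3, 9)) = 21.0238
d((18, 10), (-8, -15)) = 36.0694
d((-3, 9), (-8, -15)) = 24.5153

Closest pair: (-2, 7) and (-3, 9) with distance 2.2361

The closest pair is (-2, 7) and (-3, 9) with Euclidean distance 2.2361. For 5 points, brute-force pairwise comparison is shown above. For large n, the divide-and-conquer algorithm (sort by x, recurse on halves, check the dividing strip) achieves O(n log n).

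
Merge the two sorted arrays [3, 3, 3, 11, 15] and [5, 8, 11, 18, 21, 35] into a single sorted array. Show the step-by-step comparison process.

Merging process:

Compare 3 vs 5: take 3 from left. Merged: [3]
Compare 3 vs 5: take 3 from left. Merged: [3, 3]
Compare 3 vs 5: take 3 from left. Merged: [3, 3, 3]
Compare 11 vs 5: take 5 from right. Merged: [3, 3, 3, 5]
Compare 11 vs 8: take 8 from right. Merged: [3, 3, 3, 5, 8]
Compare 11 vs 11: take 11 from left. Merged: [3, 3, 3, 5, 8, 11]
Compare 15 vs 11: take 11 from right. Merged: [3, 3, 3, 5, 8, 11, 11]
Compare 15 vs 18: take 15 from left. Merged: [3, 3, 3, 5, 8, 11, 11, 15]
Append remaining from right: [18, 21, 35]. Merged: [3, 3, 3, 5, 8, 11, 11, 15, 18, 21, 35]

Final merged array: [3, 3, 3, 5, 8, 11, 11, 15, 18, 21, 35]
Total comparisons: 8

The merged array is [3, 3, 3, 5, 8, 11, 11, 15, 18, 21, 35], requiring 8 comparisons. The merge step runs in O(n) time where n is the total number of elements.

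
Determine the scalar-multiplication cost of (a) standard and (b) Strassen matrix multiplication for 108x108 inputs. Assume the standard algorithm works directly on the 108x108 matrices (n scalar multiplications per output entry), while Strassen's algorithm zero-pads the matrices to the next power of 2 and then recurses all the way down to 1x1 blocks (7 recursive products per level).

Matrix multiplication for 108x108 matrices:

Strassen's algorithm requires power-of-2 dimensions. Pad 108x108 to 128x128 (next power of 2).

Standard algorithm: 108^3 = 1259712 multiplications
Strassen's algorithm: 7^(log2(128)) = 7^7 = 823543 multiplications
Savings: 1259712 - 823543 = 436169 multiplications

Standard: 1259712 multiplications (108^3). Strassen: 823543 multiplications (7^7, after padding to 128x128). Strassen reduces 8 recursive multiplications to 7 at each level.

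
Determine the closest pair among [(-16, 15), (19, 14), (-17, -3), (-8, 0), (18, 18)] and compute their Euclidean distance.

Computing all pairwise distances among 5 points:

d((-16, 15), (19, 14)) = 35.0143
d((-16, 15), (-17, -3)) = 18.0278
d((-16, 15), (-8, 0)) = 17.0
d((-16, 15), (18, 18)) = 34.1321
d((19, 14), (-17, -3)) = 39.8121
d((19, 14), (-8, 0)) = 30.4138
d((19, 14), (18, 18)) = 4.1231 <-- minimum
d((-17, -3), (-8, 0)) = 9.4868
d((-17, -3), (18, 18)) = 40.8167
d((-8, 0), (18, 18)) = 31.6228

Closest pair: (19, 14) and (18, 18) with distance 4.1231

The closest pair is (19, 14) and (18, 18) with Euclidean distance 4.1231. For 5 points, brute-force pairwise comparison is shown above. For large n, the divide-and-conquer algorithm (sort by x, recurse on halves, check the dividing strip) achieves O(n log n).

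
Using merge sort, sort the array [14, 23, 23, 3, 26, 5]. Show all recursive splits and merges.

Merge sort trace:

Split: [14, 23, 23, 3, 26, 5] -> [14, 23, 23] and [3, 26, 5]
  Split: [14, 23, 23] -> [14] and [23, 23]
    Split: [23, 23] -> [23] and [23]
    Merge: [23] + [23] -> [23, 23]
  Merge: [14] + [23, 23] -> [14, 23, 23]
  Split: [3, 26, 5] -> [3] and [26, 5]
    Split: [26, 5] -> [26] and [5]
    Merge: [26] + [5] -> [5, 26]
  Merge: [3] + [5, 26] -> [3, 5, 26]
Merge: [14, 23, 23] + [3, 5, 26] -> [3, 5, 14, 23, 23, 26]

Final sorted array: [3, 5, 14, 23, 23, 26]

The merge sort proceeds by recursively splitting the array and merging sorted halves.
After all merges, the sorted array is [3, 5, 14, 23, 23, 26].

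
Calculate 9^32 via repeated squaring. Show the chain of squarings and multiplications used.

Computing 9^32 by squaring (build up from 9^1; each line after the first costs one multiplication):

9^1 = 9
9^2 = (9^1)^2 = 9^2 = 81
9^4 = (9^2)^2 = 81^2 = 6561
9^8 = (9^4)^2 = 6561^2 = 43046721
9^16 = (9^8)^2 = 43046721^2 = 1853020188851841
9^32 = (9^16)^2 = 1853020188851841^2 = 3433683820292512484657849089281

Result: 3433683820292512484657849089281
Multiplications needed: 5 (5 lines after 9^1)

9^32 = 3433683820292512484657849089281. Using exponentiation by squaring, this requires 5 multiplications. The key idea: if the exponent is even, square the half-power; if odd, multiply by the base once.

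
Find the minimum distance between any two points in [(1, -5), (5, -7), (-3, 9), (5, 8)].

Computing all pairwise distances among 4 points:

d((1, -5), (5, -7)) = 4.4721 <-- minimum
d((1, -5), (-3, 9)) = 14.5602
d((1, -5), (5, 8)) = 13.6015
d((5, -7), (-3, 9)) = 17.8885
d((5, -7), (5, 8)) = 15.0
d((-3, 9), (5, 8)) = 8.0623

Closest pair: (1, -5) and (5, -7) with distance 4.4721

The closest pair is (1, -5) and (5, -7) with Euclidean distance 4.4721. For 4 points, brute-force pairwise comparison is shown above. For large n, the divide-and-conquer algorithm (sort by x, recurse on halves, check the dividing strip) achieves O(n log n).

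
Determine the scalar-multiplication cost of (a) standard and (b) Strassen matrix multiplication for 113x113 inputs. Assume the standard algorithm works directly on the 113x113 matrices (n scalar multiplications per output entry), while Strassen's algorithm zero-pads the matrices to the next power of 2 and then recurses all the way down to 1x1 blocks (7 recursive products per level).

Matrix multiplication for 113x113 matrices:

Strassen's algorithm requires power-of-2 dimensions. Pad 113x113 to 128x128 (next power of 2).

Standard algorithm: 113^3 = 1442897 multiplications
Strassen's algorithm: 7^(log2(128)) = 7^7 = 823543 multiplications
Savings: 1442897 - 823543 = 619354 multiplications

Standard: 1442897 multiplications (113^3). Strassen: 823543 multiplications (7^7, after padding to 128x128). Strassen reduces 8 recursive multiplications to 7 at each level.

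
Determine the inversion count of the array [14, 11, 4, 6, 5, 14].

Finding inversions in [14, 11, 4, 6, 5, 14]:

(0, 1): arr[0]=14 > arr[1]=11
(0, 2): arr[0]=14 > arr[2]=4
(0, 3): arr[0]=14 > arr[3]=6
(0, 4): arr[0]=14 > arr[4]=5
(1, 2): arr[1]=11 > arr[2]=4
(1, 3): arr[1]=11 > arr[3]=6
(1, 4): arr[1]=11 > arr[4]=5
(3, 4): arr[3]=6 > arr[4]=5

Total inversions: 8

The array has 8 inversion(s): (0,1), (0,2), (0,3), (0,4), (1,2), (1,3), (1,4), (3,4). Each pair (i,j) satisfies i < j and arr[i] > arr[j].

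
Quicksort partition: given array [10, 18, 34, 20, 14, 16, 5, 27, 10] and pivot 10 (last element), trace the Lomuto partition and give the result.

Lomuto partition with pivot = 10:

Initial array: [10, 18, 34, 20, 14, 16, 5, 27, 10]

arr[0]=10 <= 10: swap with position 0, array becomes [10, 18, 34, 20, 14, 16, 5, 27, 10]
arr[1]=18 > 10: no swap
arr[2]=34 > 10: no swap
arr[3]=20 > 10: no swap
arr[4]=14 > 10: no swap
arr[5]=16 > 10: no swap
arr[6]=5 <= 10: swap with position 1, array becomes [10, 5, 34, 20, 14, 16, 18, 27, 10]
arr[7]=27 > 10: no swap

Place pivot at position 2: [10, 5, 10, 20, 14, 16, 18, 27, 34]
Pivot position: 2

After partitioning with pivot 10, the array becomes [10, 5, 10, 20, 14, 16, 18, 27, 34]. The pivot is placed at index 2. All elements to the left of the pivot are <= 10, and all elements to the right are > 10.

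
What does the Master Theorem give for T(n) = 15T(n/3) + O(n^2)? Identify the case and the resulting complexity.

Master Theorem for T(n) = 15T(n/3) + O(n^2):

a = 15, b = 3, c = 2
log_b(a) = log_3(15) = 2.4650

Case 1: c = 2 < log_3(15) = 2.4650
T(n) = O(n^(log_3 15))

For T(n) = 15T(n/3) + O(n^2): log_3(15) = 2.4650. This is Case 1 of the Master Theorem (c < log_b(a), work dominated by leaves), giving O(n^(log_3 15)).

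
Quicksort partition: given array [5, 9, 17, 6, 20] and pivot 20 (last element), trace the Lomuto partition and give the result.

Lomuto partition with pivot = 20:

Initial array: [5, 9, 17, 6, 20]

arr[0]=5 <= 20: swap with position 0, array becomes [5, 9, 17, 6, 20]
arr[1]=9 <= 20: swap with position 1, array becomes [5, 9, 17, 6, 20]
arr[2]=17 <= 20: swap with position 2, array becomes [5, 9, 17, 6, 20]
arr[3]=6 <= 20: swap with position 3, array becomes [5, 9, 17, 6, 20]

Place pivot at position 4: [5, 9, 17, 6, 20]
Pivot position: 4

After partitioning with pivot 20, the array becomes [5, 9, 17, 6, 20]. The pivot is placed at index 4. All elements to the left of the pivot are <= 20, and all elements to the right are > 20.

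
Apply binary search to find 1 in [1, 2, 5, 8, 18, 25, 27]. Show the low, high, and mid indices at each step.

Binary search for 1 in [1, 2, 5, 8, 18, 25, 27]:

lo=0, hi=6, mid=3, arr[mid]=8 -> 8 > 1, search left half
lo=0, hi=2, mid=1, arr[mid]=2 -> 2 > 1, search left half
lo=0, hi=0, mid=0, arr[mid]=1 -> Found target at index 0!

Binary search finds 1 at index 0 after 3 comparisons. The search repeatedly halves the search space by comparing with the middle element.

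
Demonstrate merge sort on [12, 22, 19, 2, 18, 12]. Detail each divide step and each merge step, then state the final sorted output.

Merge sort trace:

Split: [12, 22, 19, 2, 18, 12] -> [12, 22, 19] and [2, 18, 12]
  Split: [12, 22, 19] -> [12] and [22, 19]
    Split: [22, 19] -> [22] and [19]
    Merge: [22] + [19] -> [19, 22]
  Merge: [12] + [19, 22] -> [12, 19, 22]
  Split: [2, 18, 12] -> [2] and [18, 12]
    Split: [18, 12] -> [18] and [12]
    Merge: [18] + [12] -> [12, 18]
  Merge: [2] + [12, 18] -> [2, 12, 18]
Merge: [12, 19, 22] + [2, 12, 18] -> [2, 12, 12, 18, 19, 22]

Final sorted array: [2, 12, 12, 18, 19, 22]

The merge sort proceeds by recursively splitting the array and merging sorted halves.
After all merges, the sorted array is [2, 12, 12, 18, 19, 22].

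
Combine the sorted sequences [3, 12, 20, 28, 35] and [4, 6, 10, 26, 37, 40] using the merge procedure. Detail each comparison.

Merging process:

Compare 3 vs 4: take 3 from left. Merged: [3]
Compare 12 vs 4: take 4 from right. Merged: [3, 4]
Compare 12 vs 6: take 6 from right. Merged: [3, 4, 6]
Compare 12 vs 10: take 10 from right. Merged: [3, 4, 6, 10]
Compare 12 vs 26: take 12 from left. Merged: [3, 4, 6, 10, 12]
Compare 20 vs 26: take 20 from left. Merged: [3, 4, 6, 10, 12, 20]
Compare 28 vs 26: take 26 from right. Merged: [3, 4, 6, 10, 12, 20, 26]
Compare 28 vs 37: take 28 from left. Merged: [3, 4, 6, 10, 12, 20, 26, 28]
Compare 35 vs 37: take 35 from left. Merged: [3, 4, 6, 10, 12, 20, 26, 28, 35]
Append remaining from right: [37, 40]. Merged: [3, 4, 6, 10, 12, 20, 26, 28, 35, 37, 40]

Final merged array: [3, 4, 6, 10, 12, 20, 26, 28, 35, 37, 40]
Total comparisons: 9

The merged array is [3, 4, 6, 10, 12, 20, 26, 28, 35, 37, 40], requiring 9 comparisons. The merge step runs in O(n) time where n is the total number of elements.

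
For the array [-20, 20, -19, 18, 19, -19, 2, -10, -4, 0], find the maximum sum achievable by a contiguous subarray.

Using Kadane's algorithm on [-20, 20, -19, 18, 19, -19, 2, -10, -4, 0]:

Scanning through the array:
Position 1 (value 20): max_ending_here = 20, max_so_far = 20
Position 2 (value -19): max_ending_here = 1, max_so_far = 20
Position 3 (value 18): max_ending_here = 19, max_so_far = 20
Position 4 (value 19): max_ending_here = 38, max_so_far = 38
Position 5 (value -19): max_ending_here = 19, max_so_far = 38
Position 6 (value 2): max_ending_here = 21, max_so_far = 38
Position 7 (value -10): max_ending_here = 11, max_so_far = 38
Position 8 (value -4): max_ending_here = 7, max_so_far = 38
Position 9 (value 0): max_ending_here = 7, max_so_far = 38

Maximum subarray: [20, -19, 18, 19]
Maximum sum: 38

The maximum subarray is [20, -19, 18, 19] with sum 38. This subarray runs from index 1 to index 4.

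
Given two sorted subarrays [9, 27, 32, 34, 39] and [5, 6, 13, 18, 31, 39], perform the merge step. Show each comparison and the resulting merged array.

Merging process:

Compare 9 vs 5: take 5 from right. Merged: [5]
Compare 9 vs 6: take 6 from right. Merged: [5, 6]
Compare 9 vs 13: take 9 from left. Merged: [5, 6, 9]
Compare 27 vs 13: take 13 from right. Merged: [5, 6, 9, 13]
Compare 27 vs 18: take 18 from right. Merged: [5, 6, 9, 13, 18]
Compare 27 vs 31: take 27 from left. Merged: [5, 6, 9, 13, 18, 27]
Compare 32 vs 31: take 31 from right. Merged: [5, 6, 9, 13, 18, 27, 31]
Compare 32 vs 39: take 32 from left. Merged: [5, 6, 9, 13, 18, 27, 31, 32]
Compare 34 vs 39: take 34 from left. Merged: [5, 6, 9, 13, 18, 27, 31, 32, 34]
Compare 39 vs 39: take 39 from left. Merged: [5, 6, 9, 13, 18, 27, 31, 32, 34, 39]
Append remaining from right: [39]. Merged: [5, 6, 9, 13, 18, 27, 31, 32, 34, 39, 39]

Final merged array: [5, 6, 9, 13, 18, 27, 31, 32, 34, 39, 39]
Total comparisons: 10

The merged array is [5, 6, 9, 13, 18, 27, 31, 32, 34, 39, 39], requiring 10 comparisons. The merge step runs in O(n) time where n is the total number of elements.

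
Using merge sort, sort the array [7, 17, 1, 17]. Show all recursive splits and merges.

Merge sort trace:

Split: [7, 17, 1, 17] -> [7, 17] and [1, 17]
  Split: [7, 17] -> [7] and [17]
  Merge: [7] + [17] -> [7, 17]
  Split: [1, 17] -> [1] and [17]
  Merge: [1] + [17] -> [1, 17]
Merge: [7, 17] + [1, 17] -> [1, 7, 17, 17]

Final sorted array: [1, 7, 17, 17]

The merge sort proceeds by recursively splitting the array and merging sorted halves.
After all merges, the sorted array is [1, 7, 17, 17].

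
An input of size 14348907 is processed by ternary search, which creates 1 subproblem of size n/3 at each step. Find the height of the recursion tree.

For divide and conquer with division factor 3:

Problem sizes at each level:
Level 0: 14348907
Level 1: 4782969
Level 2: 1594323
Level 3: 531441
Level 4: 177147
Level 5: 59049
Level 6: 19683
Level 7: 6561
Level 8: 2187
Level 9: 729
Level 10: 243
Level 11: 81
Level 12: 27
Level 13: 9
Level 14: 3
Level 15: 1

The root is level 0 and the size-1 base case is level 15 (the tree spans levels 0 through 15, i.e. 16 levels counting the root), so the depth is the number of divisions: log_3(14348907) = 15

The recursion tree depth is log_3(14348907) = 15. At each level, the problem size is divided by 3, so it takes 15 divisions to reduce to a base case of size 1. The algorithm makes 1 recursive call at each level.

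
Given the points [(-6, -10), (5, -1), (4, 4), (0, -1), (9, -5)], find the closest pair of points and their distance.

Computing all pairwise distances among 5 points:

d((-6, -10), (5, -1)) = 14.2127
d((-6, -10), (4, 4)) = 17.2047
d((-6, -10), (0, -1)) = 10.8167
d((-6, -10), (9, -5)) = 15.8114
d((5, -1), (4, 4)) = 5.099
d((5, -1), (0, -1)) = 5.0 <-- minimum
d((5, -1), (9, -5)) = 5.6569
d((4, 4), (0, -1)) = 6.4031
d((4, 4), (9, -5)) = 10.2956
d((0, -1), (9, -5)) = 9.8489

Closest pair: (5, -1) and (0, -1) with distance 5.0

The closest pair is (5, -1) and (0, -1) with Euclidean distance 5.0. For 5 points, brute-force pairwise comparison is shown above. For large n, the divide-and-conquer algorithm (sort by x, recurse on halves, check the dividing strip) achieves O(n log n).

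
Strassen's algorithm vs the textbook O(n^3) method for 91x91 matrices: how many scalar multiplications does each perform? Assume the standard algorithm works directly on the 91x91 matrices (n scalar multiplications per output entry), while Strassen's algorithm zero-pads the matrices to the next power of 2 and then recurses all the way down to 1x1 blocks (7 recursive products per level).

Matrix multiplication for 91x91 matrices:

Strassen's algorithm requires power-of-2 dimensions. Pad 91x91 to 128x128 (next power of 2).

Standard algorithm: 91^3 = 753571 multiplications
Strassen's algorithm: 7^(log2(128)) = 7^7 = 823543 multiplications
Difference: 753571 - 823543 = -69972 (Strassen uses MORE here due to padding overhead — for small or just-over-power-of-2 n, padding can outweigh the per-level savings)

Standard: 753571 multiplications (91^3). Strassen: 823543 multiplications (7^7, after padding to 128x128). Strassen reduces 8 recursive multiplications to 7 at each level.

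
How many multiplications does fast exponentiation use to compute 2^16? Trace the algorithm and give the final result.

Computing 2^16 by squaring (build up from 2^1; each line after the first costs one multiplication):

2^1 = 2
2^2 = (2^1)^2 = 2^2 = 4
2^4 = (2^2)^2 = 4^2 = 16
2^8 = (2^4)^2 = 16^2 = 256
2^16 = (2^8)^2 = 256^2 = 65536

Result: 65536
Multiplications needed: 4 (4 lines after 2^1)

2^16 = 65536. Using exponentiation by squaring, this requires 4 multiplications. The key idea: if the exponent is even, square the half-power; if odd, multiply by the base once.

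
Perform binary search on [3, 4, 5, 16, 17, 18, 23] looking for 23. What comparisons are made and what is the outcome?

Binary search for 23 in [3, 4, 5, 16, 17, 18, 23]:

lo=0, hi=6, mid=3, arr[mid]=16 -> 16 < 23, search right half
lo=4, hi=6, mid=5, arr[mid]=18 -> 18 < 23, search right half
lo=6, hi=6, mid=6, arr[mid]=23 -> Found target at index 6!

Binary search finds 23 at index 6 after 3 comparisons. The search repeatedly halves the search space by comparing with the middle element.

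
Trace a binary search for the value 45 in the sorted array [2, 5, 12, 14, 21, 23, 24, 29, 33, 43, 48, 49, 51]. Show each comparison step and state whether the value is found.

Binary search for 45 in [2, 5, 12, 14, 21, 23, 24, 29, 33, 43, 48, 49, 51]:

lo=0, hi=12, mid=6, arr[mid]=24 -> 24 < 45, search right half
lo=7, hi=12, mid=9, arr[mid]=43 -> 43 < 45, search right half
lo=10, hi=12, mid=11, arr[mid]=49 -> 49 > 45, search left half
lo=10, hi=10, mid=10, arr[mid]=48 -> 48 > 45, search left half
lo=10 > hi=9, target 45 not found

Binary search determines that 45 is not in the array after 4 comparisons. The search space was exhausted without finding the target.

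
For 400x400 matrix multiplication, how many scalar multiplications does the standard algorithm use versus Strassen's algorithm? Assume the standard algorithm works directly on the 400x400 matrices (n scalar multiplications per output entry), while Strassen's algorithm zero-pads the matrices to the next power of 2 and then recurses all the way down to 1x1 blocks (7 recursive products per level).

Matrix multiplication for 400x400 matrices:

Strassen's algorithm requires power-of-2 dimensions. Pad 400x400 to 512x512 (next power of 2).

Standard algorithm: 400^3 = 64000000 multiplications
Strassen's algorithm: 7^(log2(512)) = 7^9 = 40353607 multiplications
Savings: 64000000 - 40353607 = 23646393 multiplications

Standard: 64000000 multiplications (400^3). Strassen: 40353607 multiplications (7^9, after padding to 512x512). Strassen reduces 8 recursive multiplications to 7 at each level.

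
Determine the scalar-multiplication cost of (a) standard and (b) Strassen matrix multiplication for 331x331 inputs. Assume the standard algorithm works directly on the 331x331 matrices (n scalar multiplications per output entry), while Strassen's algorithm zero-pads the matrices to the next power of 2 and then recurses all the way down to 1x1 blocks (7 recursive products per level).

Matrix multiplication for 331x331 matrices:

Strassen's algorithm requires power-of-2 dimensions. Pad 331x331 to 512x512 (next power of 2).

Standard algorithm: 331^3 = 36264691 multiplications
Strassen's algorithm: 7^(log2(512)) = 7^9 = 40353607 multiplications
Difference: 36264691 - 40353607 = -4088916 (Strassen uses MORE here due to padding overhead — for small or just-over-power-of-2 n, padding can outweigh the per-level savings)

Standard: 36264691 multiplications (331^3). Strassen: 40353607 multiplications (7^9, after padding to 512x512). Strassen reduces 8 recursive multiplications to 7 at each level.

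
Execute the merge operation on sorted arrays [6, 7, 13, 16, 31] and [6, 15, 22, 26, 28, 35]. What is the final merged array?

Merging process:

Compare 6 vs 6: take 6 from left. Merged: [6]
Compare 7 vs 6: take 6 from right. Merged: [6, 6]
Compare 7 vs 15: take 7 from left. Merged: [6, 6, 7]
Compare 13 vs 15: take 13 from left. Merged: [6, 6, 7, 13]
Compare 16 vs 15: take 15 from right. Merged: [6, 6, 7, 13, 15]
Compare 16 vs 22: take 16 from left. Merged: [6, 6, 7, 13, 15, 16]
Compare 31 vs 22: take 22 from right. Merged: [6, 6, 7, 13, 15, 16, 22]
Compare 31 vs 26: take 26 from right. Merged: [6, 6, 7, 13, 15, 16, 22, 26]
Compare 31 vs 28: take 28 from right. Merged: [6, 6, 7, 13, 15, 16, 22, 26, 28]
Compare 31 vs 35: take 31 from left. Merged: [6, 6, 7, 13, 15, 16, 22, 26, 28, 31]
Append remaining from right: [35]. Merged: [6, 6, 7, 13, 15, 16, 22, 26, 28, 31, 35]

Final merged array: [6, 6, 7, 13, 15, 16, 22, 26, 28, 31, 35]
Total comparisons: 10

The merged array is [6, 6, 7, 13, 15, 16, 22, 26, 28, 31, 35], requiring 10 comparisons. The merge step runs in O(n) time where n is the total number of elements.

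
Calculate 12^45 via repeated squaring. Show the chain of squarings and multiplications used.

Computing 12^45 by squaring (build up from 12^1; each line after the first costs one multiplication):

12^1 = 12
12^2 = (12^1)^2 = 12^2 = 144
12^4 = (12^2)^2 = 144^2 = 20736
12^5 = 12 * 12^4 = 12 * 20736 = 248832
12^10 = (12^5)^2 = 248832^2 = 61917364224
12^11 = 12 * 12^10 = 12 * 61917364224 = 743008370688
12^22 = (12^11)^2 = 743008370688^2 = 552061438912436417593344
12^44 = (12^22)^2 = 552061438912436417593344^2 = 304771832334069766392840191887919236168953102336
12^45 = 12 * 12^44 = 12 * 304771832334069766392840191887919236168953102336 = 3657261988008837196714082302655030834027437228032

Result: 3657261988008837196714082302655030834027437228032
Multiplications needed: 8 (8 lines after 12^1)

12^45 = 3657261988008837196714082302655030834027437228032. Using exponentiation by squaring, this requires 8 multiplications. The key idea: if the exponent is even, square the half-power; if odd, multiply by the base once.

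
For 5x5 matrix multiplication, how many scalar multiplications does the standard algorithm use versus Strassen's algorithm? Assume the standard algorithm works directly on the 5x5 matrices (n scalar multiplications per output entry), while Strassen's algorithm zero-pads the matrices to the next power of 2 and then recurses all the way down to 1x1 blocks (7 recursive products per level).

Matrix multiplication for 5x5 matrices:

Strassen's algorithm requires power-of-2 dimensions. Pad 5x5 to 8x8 (next power of 2).

Standard algorithm: 5^3 = 125 multiplications
Strassen's algorithm: 7^(log2(8)) = 7^3 = 343 multiplications
Difference: 125 - 343 = -218 (Strassen uses MORE here due to padding overhead — for small or just-over-power-of-2 n, padding can outweigh the per-level savings)

Standard: 125 multiplications (5^3). Strassen: 343 multiplications (7^3, after padding to 8x8). Strassen reduces 8 recursive multiplications to 7 at each level.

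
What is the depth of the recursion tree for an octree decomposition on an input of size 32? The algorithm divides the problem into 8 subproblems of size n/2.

For divide and conquer with division factor 2:

Problem sizes at each level:
Level 0: 32
Level 1: 16
Level 2: 8
Level 3: 4
Level 4: 2
Level 5: 1

The root is level 0 and the size-1 base case is level 5 (the tree spans levels 0 through 5, i.e. 6 levels counting the root), so the depth is the number of divisions: log_2(32) = 5

The recursion tree depth is log_2(32) = 5. At each level, the problem size is divided by 2, so it takes 5 divisions to reduce to a base case of size 1. The algorithm makes 8 recursive calls at each level.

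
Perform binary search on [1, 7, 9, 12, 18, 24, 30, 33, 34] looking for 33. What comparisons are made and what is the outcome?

Binary search for 33 in [1, 7, 9, 12, 18, 24, 30, 33, 34]:

lo=0, hi=8, mid=4, arr[mid]=18 -> 18 < 33, search right half
lo=5, hi=8, mid=6, arr[mid]=30 -> 30 < 33, search right half
lo=7, hi=8, mid=7, arr[mid]=33 -> Found target at index 7!

Binary search finds 33 at index 7 after 3 comparisons. The search repeatedly halves the search space by comparing with the middle element.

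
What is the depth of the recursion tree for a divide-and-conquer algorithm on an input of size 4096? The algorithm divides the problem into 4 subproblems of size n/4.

For divide and conquer with division factor 4:

Problem sizes at each level:
Level 0: 4096
Level 1: 1024
Level 2: 256
Level 3: 64
Level 4: 16
Level 5: 4
Level 6: 1

The root is level 0 and the size-1 base case is level 6 (the tree spans levels 0 through 6, i.e. 7 levels counting the root), so the depth is the number of divisions: log_4(4096) = 6

The recursion tree depth is log_4(4096) = 6. At each level, the problem size is divided by 4, so it takes 6 divisions to reduce to a base case of size 1. The algorithm makes 4 recursive calls at each level.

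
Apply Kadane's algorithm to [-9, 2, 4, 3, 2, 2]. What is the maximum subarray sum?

Using Kadane's algorithm on [-9, 2, 4, 3, 2, 2]:

Scanning through the array:
Position 1 (value 2): max_ending_here = 2, max_so_far = 2
Position 2 (value 4): max_ending_here = 6, max_so_far = 6
Position 3 (value 3): max_ending_here = 9, max_so_far = 9
Position 4 (value 2): max_ending_here = 11, max_so_far = 11
Position 5 (value 2): max_ending_here = 13, max_so_far = 13

Maximum subarray: [2, 4, 3, 2, 2]
Maximum sum: 13

The maximum subarray is [2, 4, 3, 2, 2] with sum 13. This subarray runs from index 1 to index 5.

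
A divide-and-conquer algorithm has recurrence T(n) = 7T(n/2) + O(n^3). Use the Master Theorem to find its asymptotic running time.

Master Theorem for T(n) = 7T(n/2) + O(n^3):

a = 7, b = 2, c = 3
log_b(a) = log_2(7) = 2.8074

Case 3: c = 3 > log_2(7) = 2.8074
T(n) = O(n^3) = O(n^3)

For T(n) = 7T(n/2) + O(n^3): log_2(7) = 2.8074. This is Case 3 of the Master Theorem (c > log_b(a), work dominated by root), giving O(n^3).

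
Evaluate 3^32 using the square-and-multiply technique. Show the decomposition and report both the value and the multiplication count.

Computing 3^32 by squaring (build up from 3^1; each line after the first costs one multiplication):

3^1 = 3
3^2 = (3^1)^2 = 3^2 = 9
3^4 = (3^2)^2 = 9^2 = 81
3^8 = (3^4)^2 = 81^2 = 6561
3^16 = (3^8)^2 = 6561^2 = 43046721
3^32 = (3^16)^2 = 43046721^2 = 1853020188851841

Result: 1853020188851841
Multiplications needed: 5 (5 lines after 3^1)

3^32 = 1853020188851841. Using exponentiation by squaring, this requires 5 multiplications. The key idea: if the exponent is even, square the half-power; if odd, multiply by the base once.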